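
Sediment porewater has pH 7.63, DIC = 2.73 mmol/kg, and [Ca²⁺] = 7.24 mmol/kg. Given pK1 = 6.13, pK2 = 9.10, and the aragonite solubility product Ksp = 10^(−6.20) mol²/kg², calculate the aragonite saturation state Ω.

α₂ = 1 / (1 + [H⁺]/K2 + [H⁺]²/(K1K2)) = 1 / (1 + 10^+1.47 + 10^-0.03)
   = 1 / (1 + 29.512 + 0.93325) = 1/31.445 = 0.03180
[CO3²⁻] = α₂ × DIC = 0.03180 × 2.73 = 0.08682 mmol/kg
Ksp = 10^(−6.20) = 6.310×10^-7
Ω = [Ca²⁺][CO3²⁻]/Ksp = (7.24×10^-3)(8.682×10^-5) / 6.310×10^-7 = 0.996

Ω = 0.996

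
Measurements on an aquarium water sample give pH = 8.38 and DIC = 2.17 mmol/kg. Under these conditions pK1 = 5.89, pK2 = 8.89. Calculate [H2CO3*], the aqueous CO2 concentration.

α₀ = 1 / (1 + K1/[H⁺] + K1K2/[H⁺]²) = 1 / (1 + 10^+2.49 + 10^+1.98)
   = 1 / (1 + 309.03 + 95.499) = 1/405.53 = 0.002466
[CO2*] = α₀ × DIC = 0.002466 × 2.17 = 0.00535 mmol/kg = 5.35 μmol/kg

[CO2*] = 5.35 μmol/kg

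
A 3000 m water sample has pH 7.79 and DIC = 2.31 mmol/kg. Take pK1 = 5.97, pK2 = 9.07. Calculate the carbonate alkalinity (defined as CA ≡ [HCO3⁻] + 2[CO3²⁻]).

CA = [HCO3⁻] + 2[CO3²⁻] = (α₁ + 2α₂)·DIC
At pH 7.79: [H⁺]/K1 = 10^-1.82 = 0.015136, K2/[H⁺] = 10^-1.28 = 0.052481
α₁ = 1/(1 + 0.015136 + 0.052481) = 1/1.0676 = 0.9367; α₂ = α₁·K2/[H⁺] = 0.04916
α₁ + 2α₂ = 1.0350
CA = 1.0350 × 2.31 = 2.39 mmol/kg

CA = 2.39 mmol/kg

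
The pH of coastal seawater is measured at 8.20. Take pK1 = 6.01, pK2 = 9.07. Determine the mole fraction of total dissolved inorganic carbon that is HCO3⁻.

α₁ = 0.876

α₁ = 1 / (1 + [H⁺]/K1 + K2/[H⁺]) = 1 / (1 + 10^-2.19 + 10^-0.87)
   = 1 / (1 + 0.0064565 + 0.13490) = 1/1.1414 = 0.8762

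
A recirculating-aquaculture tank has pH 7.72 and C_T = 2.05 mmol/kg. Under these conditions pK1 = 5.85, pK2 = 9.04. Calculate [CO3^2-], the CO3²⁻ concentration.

[CO3²⁻] = 0.0924 mmol/kg

α₂ = 1 / (1 + [H⁺]/K2 + [H⁺]²/(K1K2)) = 1 / (1 + 10^+1.32 + 10^-0.55)
   = 1 / (1 + 20.893 + 0.28184) = 1/22.175 = 0.04510
[CO3²⁻] = α₂ × DIC = 0.04510 × 2.05 = 0.0924 mmol/kg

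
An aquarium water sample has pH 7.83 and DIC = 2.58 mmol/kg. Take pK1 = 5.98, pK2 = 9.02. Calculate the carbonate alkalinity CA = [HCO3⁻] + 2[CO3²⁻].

CA = 2.70 mmol/kg

CA = [HCO3⁻] + 2[CO3²⁻] = (α₁ + 2α₂)·DIC
At pH 7.83: [H⁺]/K1 = 10^-1.85 = 0.014125, K2/[H⁺] = 10^-1.19 = 0.064565
α₁ = 1/(1 + 0.014125 + 0.064565) = 1/1.0787 = 0.9270; α₂ = α₁·K2/[H⁺] = 0.05986
α₁ + 2α₂ = 1.0468
CA = 1.0468 × 2.58 = 2.70 mmol/kg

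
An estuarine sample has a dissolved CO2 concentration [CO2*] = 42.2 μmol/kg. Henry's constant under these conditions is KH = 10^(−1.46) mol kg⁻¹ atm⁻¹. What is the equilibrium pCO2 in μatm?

KH = 10^(−1.46) = 3.467×10^-2 mol kg⁻¹ atm⁻¹
pCO2 = [CO2*]/KH = 42.2×10^-6 / 3.467×10^-2 = 1.22×10^-3 atm = 1220 μatm

pCO2 = 1220 μatm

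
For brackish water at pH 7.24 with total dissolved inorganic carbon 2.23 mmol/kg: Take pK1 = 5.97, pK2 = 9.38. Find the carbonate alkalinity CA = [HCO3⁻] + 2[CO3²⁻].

CA = [HCO3⁻] + 2[CO3²⁻] = (α₁ + 2α₂)·DIC
At pH 7.24: [H⁺]/K1 = 10^-1.27 = 0.053703, K2/[H⁺] = 10^-2.14 = 0.0072444
α₁ = 1/(1 + 0.053703 + 0.0072444) = 1/1.0609 = 0.9426; α₂ = α₁·K2/[H⁺] = 0.006828
α₁ + 2α₂ = 0.9562
CA = 0.9562 × 2.23 = 2.13 mmol/kg

CA = 2.13 mmol/kg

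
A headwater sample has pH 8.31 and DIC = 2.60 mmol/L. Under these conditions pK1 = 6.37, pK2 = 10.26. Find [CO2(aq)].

α₀ = 1 / (1 + K1/[H⁺] + K1K2/[H⁺]²) = 1 / (1 + 10^+1.94 + 10^-0.01)
   = 1 / (1 + 87.096 + 0.97724) = 1/89.074 = 0.01123
[CO2*] = α₀ × DIC = 0.01123 × 2.60 = 0.0292 mmol/L

[CO2*] = 0.0292 mmol/L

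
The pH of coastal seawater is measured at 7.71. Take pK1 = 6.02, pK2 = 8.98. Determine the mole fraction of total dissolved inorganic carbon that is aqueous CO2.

α₀ = 1 / (1 + K1/[H⁺] + K1K2/[H⁺]²) = 1 / (1 + 10^+1.69 + 10^+0.42)
   = 1 / (1 + 48.978 + 2.6303) = 1/52.608 = 0.01901

α₀ = 0.0190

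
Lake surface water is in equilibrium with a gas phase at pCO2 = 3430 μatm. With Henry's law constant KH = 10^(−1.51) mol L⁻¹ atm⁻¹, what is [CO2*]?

KH = 10^(−1.51) = 3.090×10^-2 mol L⁻¹ atm⁻¹
[CO2*] = KH · pCO2 = 3.090×10^-2 × 3430×10^-6 atm = 1.06×10^-4 mol/L

[CO2*] = 106 μmol/L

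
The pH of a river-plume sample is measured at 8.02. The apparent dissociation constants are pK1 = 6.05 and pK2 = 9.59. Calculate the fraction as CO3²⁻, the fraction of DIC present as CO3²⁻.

α₂ = 0.0259

α₂ = 1 / (1 + [H⁺]/K2 + [H⁺]²/(K1K2)) = 1 / (1 + 10^+1.57 + 10^-0.40)
   = 1 / (1 + 37.154 + 0.39811) = 1/38.552 = 0.02594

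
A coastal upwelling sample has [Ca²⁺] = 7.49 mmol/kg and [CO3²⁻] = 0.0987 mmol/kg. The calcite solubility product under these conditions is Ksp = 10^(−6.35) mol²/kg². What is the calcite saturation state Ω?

Ω = 1.66

Ksp = 10^(−6.35) = 4.467×10^-7
Ω = [Ca²⁺][CO3²⁻]/Ksp = (7.49×10^-3)(0.0987×10^-3) / 4.467×10^-7 = 1.66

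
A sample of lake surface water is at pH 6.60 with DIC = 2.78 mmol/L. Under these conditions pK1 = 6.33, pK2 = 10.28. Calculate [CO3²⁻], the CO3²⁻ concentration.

[CO3²⁻] = 0.378 μmol/L

α₂ = 1 / (1 + [H⁺]/K2 + [H⁺]²/(K1K2)) = 1 / (1 + 10^+3.68 + 10^+3.41)
   = 1 / (1 + 4786.3 + 2570.4) = 1/7357.7 = 0.0001359
[CO3²⁻] = α₂ × DIC = 0.0001359 × 2.78 = 0.000378 mmol/L = 0.378 μmol/L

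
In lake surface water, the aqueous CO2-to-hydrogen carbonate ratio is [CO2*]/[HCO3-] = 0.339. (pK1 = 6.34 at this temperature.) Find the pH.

pH = 6.81

From K1 = [H⁺][HCO3-]/[CO2*]:  pH = pK1 − log₁₀([CO2*]/[HCO3-])
log₁₀(0.339) = -0.470
pH = 6.34 − (-0.470) = 6.81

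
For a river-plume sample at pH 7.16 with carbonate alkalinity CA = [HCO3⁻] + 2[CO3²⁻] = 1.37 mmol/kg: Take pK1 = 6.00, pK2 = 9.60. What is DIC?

CA = [HCO3⁻] + 2[CO3²⁻] = (α₁ + 2α₂)·DIC
At pH 7.16: [H⁺]/K1 = 10^-1.16 = 0.069183, K2/[H⁺] = 10^-2.44 = 0.0036308
α₁ = 1/(1 + 0.069183 + 0.0036308) = 1/1.0728 = 0.9321; α₂ = α₁·K2/[H⁺] = 0.003384
α₁ + 2α₂ = 0.9389
DIC = CA / (α₁ + 2α₂) = 1.37 / 0.9389 = 1.46 mmol/kg

DIC = 1.46 mmol/kg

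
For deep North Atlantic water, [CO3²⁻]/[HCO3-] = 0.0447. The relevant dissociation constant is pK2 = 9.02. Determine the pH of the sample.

pH = 7.67

From K2 = [H⁺][CO3²⁻]/[HCO3-]:  pH = pK2 + log₁₀([CO3²⁻]/[HCO3-])
log₁₀(0.0447) = -1.350
pH = 9.02 + (-1.350) = 7.67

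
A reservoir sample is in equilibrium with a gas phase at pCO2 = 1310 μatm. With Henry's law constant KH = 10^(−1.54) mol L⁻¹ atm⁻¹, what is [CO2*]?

[CO2*] = 37.8 μmol/L

KH = 10^(−1.54) = 2.884×10^-2 mol L⁻¹ atm⁻¹
[CO2*] = KH · pCO2 = 2.884×10^-2 × 1310×10^-6 atm = 3.78×10^-5 mol/L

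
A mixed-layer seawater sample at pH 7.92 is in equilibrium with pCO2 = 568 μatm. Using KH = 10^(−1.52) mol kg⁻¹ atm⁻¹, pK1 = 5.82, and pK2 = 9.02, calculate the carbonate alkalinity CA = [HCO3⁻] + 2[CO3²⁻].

[CO2*] = KH · pCO2 = 10^(−1.52) × 568×10^-6 = 1.715×10^-5 mol/kg
α₀ = 1/(1 + K1/[H⁺] + K1K2/[H⁺]²) = 1/(1 + 10^+2.10 + 10^+1.00) = 0.007305
DIC = [CO2*]/α₀ = 1.715×10^-5 / 0.007305 = 2.348 mmol/kg
CA = (α₁ + 2α₂)·DIC = (0.9196 + 2×0.07305) × 2.348 = 2.50 mmol/kg

CA = 2.50 mmol/kg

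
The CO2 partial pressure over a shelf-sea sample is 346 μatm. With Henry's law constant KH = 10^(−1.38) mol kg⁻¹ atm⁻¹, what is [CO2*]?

[CO2*] = 14.4 μmol/kg

KH = 10^(−1.38) = 4.169×10^-2 mol kg⁻¹ atm⁻¹
[CO2*] = KH · pCO2 = 4.169×10^-2 × 346×10^-6 atm = 1.44×10^-5 mol/kg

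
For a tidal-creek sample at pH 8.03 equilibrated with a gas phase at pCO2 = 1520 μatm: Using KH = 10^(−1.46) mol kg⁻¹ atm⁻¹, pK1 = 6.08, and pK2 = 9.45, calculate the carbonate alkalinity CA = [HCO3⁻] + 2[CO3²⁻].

CA = 5.05 mmol/kg

[CO2*] = KH · pCO2 = 10^(−1.46) × 1520×10^-6 = 5.270×10^-5 mol/kg
α₀ = 1/(1 + K1/[H⁺] + K1K2/[H⁺]²) = 1/(1 + 10^+1.95 + 10^+0.53) = 0.01069
DIC = [CO2*]/α₀ = 5.270×10^-5 / 0.01069 = 4.929 mmol/kg
CA = (α₁ + 2α₂)·DIC = (0.9531 + 2×0.03623) × 4.929 = 5.05 mmol/kg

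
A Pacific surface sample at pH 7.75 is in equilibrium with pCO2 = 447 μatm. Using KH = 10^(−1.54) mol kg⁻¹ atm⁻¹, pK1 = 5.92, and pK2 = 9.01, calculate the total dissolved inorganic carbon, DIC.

DIC = 0.932 mmol/kg

[CO2*] = KH · pCO2 = 10^(−1.54) × 447×10^-6 = 1.289×10^-5 mol/kg
α₀ = 1/(1 + K1/[H⁺] + K1K2/[H⁺]²) = 1/(1 + 10^+1.83 + 10^+0.57) = 0.01383
DIC = [CO2*]/α₀ = 1.289×10^-5 / 0.01383 = 0.932 mmol/kg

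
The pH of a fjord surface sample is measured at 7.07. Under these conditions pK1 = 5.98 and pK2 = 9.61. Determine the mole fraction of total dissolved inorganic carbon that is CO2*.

α₀ = 0.0750

α₀ = 1 / (1 + K1/[H⁺] + K1K2/[H⁺]²) = 1 / (1 + 10^+1.09 + 10^-1.45)
   = 1 / (1 + 12.303 + 0.035481) = 1/13.338 = 0.07497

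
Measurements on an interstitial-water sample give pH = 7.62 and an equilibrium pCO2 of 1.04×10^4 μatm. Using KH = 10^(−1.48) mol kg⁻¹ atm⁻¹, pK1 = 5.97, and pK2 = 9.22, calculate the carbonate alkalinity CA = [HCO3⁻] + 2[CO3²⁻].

CA = 16.2 mmol/kg

[CO2*] = KH · pCO2 = 10^(−1.48) × 1.04×10^4×10^-6 = 3.444×10^-4 mol/kg
α₀ = 1/(1 + K1/[H⁺] + K1K2/[H⁺]²) = 1/(1 + 10^+1.65 + 10^+0.05) = 0.02137
DIC = [CO2*]/α₀ = 3.444×10^-4 / 0.02137 = 16.11 mmol/kg
CA = (α₁ + 2α₂)·DIC = (0.9546 + 2×0.02398) × 16.11 = 16.2 mmol/kg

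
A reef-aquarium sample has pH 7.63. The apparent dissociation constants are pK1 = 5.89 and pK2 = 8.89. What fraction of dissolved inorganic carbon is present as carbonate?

α₂ = 1 / (1 + [H⁺]/K2 + [H⁺]²/(K1K2)) = 1 / (1 + 10^+1.26 + 10^-0.48)
   = 1 / (1 + 18.197 + 0.33113) = 1/19.528 = 0.05121

α₂ = 0.0512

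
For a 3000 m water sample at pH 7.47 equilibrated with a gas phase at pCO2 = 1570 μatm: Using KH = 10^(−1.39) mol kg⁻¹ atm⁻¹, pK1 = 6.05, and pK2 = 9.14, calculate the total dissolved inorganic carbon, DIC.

DIC = 1.78 mmol/kg

[CO2*] = KH · pCO2 = 10^(−1.39) × 1570×10^-6 = 6.396×10^-5 mol/kg
α₀ = 1/(1 + K1/[H⁺] + K1K2/[H⁺]²) = 1/(1 + 10^+1.42 + 10^-0.25) = 0.03589
DIC = [CO2*]/α₀ = 6.396×10^-5 / 0.03589 = 1.78 mmol/kg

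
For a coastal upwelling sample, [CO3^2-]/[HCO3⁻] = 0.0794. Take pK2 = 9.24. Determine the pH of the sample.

pH = 8.14

From K2 = [H⁺][CO3^2-]/[HCO3⁻]:  pH = pK2 + log₁₀([CO3^2-]/[HCO3⁻])
log₁₀(0.0794) = -1.100
pH = 9.24 + (-1.100) = 8.14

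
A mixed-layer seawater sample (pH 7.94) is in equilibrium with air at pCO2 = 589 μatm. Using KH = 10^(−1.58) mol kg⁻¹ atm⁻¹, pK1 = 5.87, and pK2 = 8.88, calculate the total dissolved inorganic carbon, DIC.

[CO2*] = KH · pCO2 = 10^(−1.58) × 589×10^-6 = 1.549×10^-5 mol/kg
α₀ = 1/(1 + K1/[H⁺] + K1K2/[H⁺]²) = 1/(1 + 10^+2.07 + 10^+1.13) = 0.007577
DIC = [CO2*]/α₀ = 1.549×10^-5 / 0.007577 = 2.04 mmol/kg

DIC = 2.04 mmol/kg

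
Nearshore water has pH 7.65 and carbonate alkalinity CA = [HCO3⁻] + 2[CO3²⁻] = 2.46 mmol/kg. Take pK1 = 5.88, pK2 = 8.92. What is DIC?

CA = [HCO3⁻] + 2[CO3²⁻] = (α₁ + 2α₂)·DIC
At pH 7.65: [H⁺]/K1 = 10^-1.77 = 0.016982, K2/[H⁺] = 10^-1.27 = 0.053703
α₁ = 1/(1 + 0.016982 + 0.053703) = 1/1.0707 = 0.9340; α₂ = α₁·K2/[H⁺] = 0.05016
α₁ + 2α₂ = 1.0343
DIC = CA / (α₁ + 2α₂) = 2.46 / 1.0343 = 2.38 mmol/kg

DIC = 2.38 mmol/kg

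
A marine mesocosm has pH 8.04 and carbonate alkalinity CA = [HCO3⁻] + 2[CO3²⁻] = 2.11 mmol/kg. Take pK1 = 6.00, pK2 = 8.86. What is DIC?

CA = [HCO3⁻] + 2[CO3²⁻] = (α₁ + 2α₂)·DIC
At pH 8.04: [H⁺]/K1 = 10^-2.04 = 0.0091201, K2/[H⁺] = 10^-0.82 = 0.15136
α₁ = 1/(1 + 0.0091201 + 0.15136) = 1/1.1605 = 0.8617; α₂ = α₁·K2/[H⁺] = 0.1304
α₁ + 2α₂ = 1.1226
DIC = CA / (α₁ + 2α₂) = 2.11 / 1.1226 = 1.88 mmol/kg

DIC = 1.88 mmol/kg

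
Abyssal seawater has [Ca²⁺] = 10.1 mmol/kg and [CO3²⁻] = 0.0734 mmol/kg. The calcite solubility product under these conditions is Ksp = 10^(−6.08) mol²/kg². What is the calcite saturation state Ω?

Ω = 0.891

Ksp = 10^(−6.08) = 8.318×10^-7
Ω = [Ca²⁺][CO3²⁻]/Ksp = (10.1×10^-3)(0.0734×10^-3) / 8.318×10^-7 = 0.891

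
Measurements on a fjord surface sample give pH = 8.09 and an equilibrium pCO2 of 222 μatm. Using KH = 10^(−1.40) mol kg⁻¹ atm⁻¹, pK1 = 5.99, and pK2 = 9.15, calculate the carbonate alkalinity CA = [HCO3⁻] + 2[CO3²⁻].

CA = 1.31 mmol/kg

[CO2*] = KH · pCO2 = 10^(−1.40) × 222×10^-6 = 8.838×10^-6 mol/kg
α₀ = 1/(1 + K1/[H⁺] + K1K2/[H⁺]²) = 1/(1 + 10^+2.10 + 10^+1.04) = 0.007254
DIC = [CO2*]/α₀ = 8.838×10^-6 / 0.007254 = 1.218 mmol/kg
CA = (α₁ + 2α₂)·DIC = (0.9132 + 2×0.07954) × 1.218 = 1.31 mmol/kg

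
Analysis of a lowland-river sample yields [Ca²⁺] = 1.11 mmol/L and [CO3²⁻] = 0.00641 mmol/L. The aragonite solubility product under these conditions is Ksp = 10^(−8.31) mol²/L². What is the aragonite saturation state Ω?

Ksp = 10^(−8.31) = 4.898×10^-9
Ω = [Ca²⁺][CO3²⁻]/Ksp = (1.11×10^-3)(0.00641×10^-3) / 4.898×10^-9 = 1.45

Ω = 1.45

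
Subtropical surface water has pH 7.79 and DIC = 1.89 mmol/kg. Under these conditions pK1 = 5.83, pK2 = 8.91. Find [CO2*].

α₀ = 1 / (1 + K1/[H⁺] + K1K2/[H⁺]²) = 1 / (1 + 10^+1.96 + 10^+0.84)
   = 1 / (1 + 91.201 + 6.9183) = 1/99.119 = 0.01009
[CO2*] = α₀ × DIC = 0.01009 × 1.89 = 0.0191 mmol/kg = 19.1 μmol/kg

[CO2*] = 19.1 μmol/kg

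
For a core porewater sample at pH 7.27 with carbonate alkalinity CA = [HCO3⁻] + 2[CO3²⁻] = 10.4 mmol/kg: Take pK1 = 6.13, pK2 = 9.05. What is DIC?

CA = [HCO3⁻] + 2[CO3²⁻] = (α₁ + 2α₂)·DIC
At pH 7.27: [H⁺]/K1 = 10^-1.14 = 0.072444, K2/[H⁺] = 10^-1.78 = 0.016596
α₁ = 1/(1 + 0.072444 + 0.016596) = 1/1.0890 = 0.9182; α₂ = α₁·K2/[H⁺] = 0.01524
α₁ + 2α₂ = 0.9487
DIC = CA / (α₁ + 2α₂) = 10.4 / 0.9487 = 11.0 mmol/kg

DIC = 11.0 mmol/kg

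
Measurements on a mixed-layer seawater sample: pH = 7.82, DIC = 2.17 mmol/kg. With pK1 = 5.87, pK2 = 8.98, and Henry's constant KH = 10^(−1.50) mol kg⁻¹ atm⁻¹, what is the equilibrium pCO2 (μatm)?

α₀ = 1 / (1 + K1/[H⁺] + K1K2/[H⁺]²) = 1 / (1 + 10^+1.95 + 10^+0.79)
   = 1 / (1 + 89.125 + 6.1660) = 1/96.291 = 0.01039
[CO2*] = α₀ × DIC = 0.01039 × 2.17 = 0.02254 mmol/kg
pCO2 = [CO2*]/KH = 2.254×10^-5 / 3.162×10^-2 = 713 μatm

pCO2 = 713 μatm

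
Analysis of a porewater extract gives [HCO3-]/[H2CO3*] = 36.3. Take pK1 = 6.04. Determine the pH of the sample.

pH = 7.60

From K1 = [H⁺][HCO3-]/[H2CO3*]:  pH = pK1 + log₁₀([HCO3-]/[H2CO3*])
log₁₀(36.3) = +1.560
pH = 6.04 + (+1.560) = 7.60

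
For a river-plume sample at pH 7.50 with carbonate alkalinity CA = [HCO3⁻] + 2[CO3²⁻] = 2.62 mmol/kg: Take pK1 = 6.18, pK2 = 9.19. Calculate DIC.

CA = [HCO3⁻] + 2[CO3²⁻] = (α₁ + 2α₂)·DIC
At pH 7.50: [H⁺]/K1 = 10^-1.32 = 0.047863, K2/[H⁺] = 10^-1.69 = 0.020417
α₁ = 1/(1 + 0.047863 + 0.020417) = 1/1.0683 = 0.9361; α₂ = α₁·K2/[H⁺] = 0.01911
α₁ + 2α₂ = 0.9743
DIC = CA / (α₁ + 2α₂) = 2.62 / 0.9743 = 2.69 mmol/kg

DIC = 2.69 mmol/kg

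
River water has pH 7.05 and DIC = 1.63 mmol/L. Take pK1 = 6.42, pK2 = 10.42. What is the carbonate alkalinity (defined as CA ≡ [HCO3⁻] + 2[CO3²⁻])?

CA = 1.32 mmol/L

CA = [HCO3⁻] + 2[CO3²⁻] = (α₁ + 2α₂)·DIC
At pH 7.05: [H⁺]/K1 = 10^-0.63 = 0.23442, K2/[H⁺] = 10^-3.37 = 0.00042658
α₁ = 1/(1 + 0.23442 + 0.00042658) = 1/1.2348 = 0.8098; α₂ = α₁·K2/[H⁺] = 0.0003455
α₁ + 2α₂ = 0.8105
CA = 0.8105 × 1.63 = 1.32 mmol/L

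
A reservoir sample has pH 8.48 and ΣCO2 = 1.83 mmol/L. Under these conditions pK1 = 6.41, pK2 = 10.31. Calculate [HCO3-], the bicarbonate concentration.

[HCO3⁻] = 1.79 mmol/L

α₁ = 1 / (1 + [H⁺]/K1 + K2/[H⁺]) = 1 / (1 + 10^-2.07 + 10^-1.83)
   = 1 / (1 + 0.0085114 + 0.014791) = 1/1.0233 = 0.9772
[HCO3⁻] = α₁ × DIC = 0.9772 × 1.83 = 1.79 mmol/L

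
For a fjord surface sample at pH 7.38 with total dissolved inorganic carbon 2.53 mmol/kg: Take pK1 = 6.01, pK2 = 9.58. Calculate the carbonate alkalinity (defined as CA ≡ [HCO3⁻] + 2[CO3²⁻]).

CA = [HCO3⁻] + 2[CO3²⁻] = (α₁ + 2α₂)·DIC
At pH 7.38: [H⁺]/K1 = 10^-1.37 = 0.042658, K2/[H⁺] = 10^-2.20 = 0.0063096
α₁ = 1/(1 + 0.042658 + 0.0063096) = 1/1.0490 = 0.9533; α₂ = α₁·K2/[H⁺] = 0.006015
α₁ + 2α₂ = 0.9653
CA = 0.9653 × 2.53 = 2.44 mmol/kg

CA = 2.44 mmol/kg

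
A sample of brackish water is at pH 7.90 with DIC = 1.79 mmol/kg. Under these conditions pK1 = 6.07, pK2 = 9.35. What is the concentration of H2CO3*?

α₀ = 1 / (1 + K1/[H⁺] + K1K2/[H⁺]²) = 1 / (1 + 10^+1.83 + 10^+0.38)
   = 1 / (1 + 67.608 + 2.3988) = 1/71.007 = 0.01408
[CO2*] = α₀ × DIC = 0.01408 × 1.79 = 0.0252 mmol/kg

[CO2*] = 0.0252 mmol/kg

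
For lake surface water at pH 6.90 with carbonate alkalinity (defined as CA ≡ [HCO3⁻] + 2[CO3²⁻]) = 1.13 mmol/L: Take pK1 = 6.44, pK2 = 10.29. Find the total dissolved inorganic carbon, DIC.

DIC = 1.52 mmol/L

CA = [HCO3⁻] + 2[CO3²⁻] = (α₁ + 2α₂)·DIC
At pH 6.90: [H⁺]/K1 = 10^-0.46 = 0.34674, K2/[H⁺] = 10^-3.39 = 0.00040738
α₁ = 1/(1 + 0.34674 + 0.00040738) = 1/1.3471 = 0.7423; α₂ = α₁·K2/[H⁺] = 0.0003024
α₁ + 2α₂ = 0.7429
DIC = CA / (α₁ + 2α₂) = 1.13 / 0.7429 = 1.52 mmol/L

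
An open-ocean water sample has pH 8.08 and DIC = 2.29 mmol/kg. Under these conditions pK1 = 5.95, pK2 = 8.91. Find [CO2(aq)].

[CO2*] = 14.7 μmol/kg

α₀ = 1 / (1 + K1/[H⁺] + K1K2/[H⁺]²) = 1 / (1 + 10^+2.13 + 10^+1.30)
   = 1 / (1 + 134.90 + 19.953) = 1/155.85 = 0.006416
[CO2*] = α₀ × DIC = 0.006416 × 2.29 = 0.0147 mmol/kg = 14.7 μmol/kg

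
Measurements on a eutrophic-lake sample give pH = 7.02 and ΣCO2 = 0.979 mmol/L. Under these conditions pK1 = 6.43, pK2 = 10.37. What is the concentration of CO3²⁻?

α₂ = 1 / (1 + [H⁺]/K2 + [H⁺]²/(K1K2)) = 1 / (1 + 10^+3.35 + 10^+2.76)
   = 1 / (1 + 2238.7 + 575.44) = 1/2815.2 = 0.0003552
[CO3²⁻] = α₂ × DIC = 0.0003552 × 0.979 = 0.000348 mmol/L = 0.348 μmol/L

[CO3²⁻] = 0.348 μmol/L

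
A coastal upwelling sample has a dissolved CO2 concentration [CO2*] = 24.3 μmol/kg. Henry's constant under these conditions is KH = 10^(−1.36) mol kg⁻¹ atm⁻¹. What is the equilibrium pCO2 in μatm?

KH = 10^(−1.36) = 4.365×10^-2 mol kg⁻¹ atm⁻¹
pCO2 = [CO2*]/KH = 24.3×10^-6 / 4.365×10^-2 = 5.57×10^-4 atm = 557 μatm

pCO2 = 557 μatm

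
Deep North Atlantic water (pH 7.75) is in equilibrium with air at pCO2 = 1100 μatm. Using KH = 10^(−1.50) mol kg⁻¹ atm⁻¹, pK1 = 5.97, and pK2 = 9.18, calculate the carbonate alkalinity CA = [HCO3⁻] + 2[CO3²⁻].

CA = 2.25 mmol/kg

[CO2*] = KH · pCO2 = 10^(−1.50) × 1100×10^-6 = 3.479×10^-5 mol/kg
α₀ = 1/(1 + K1/[H⁺] + K1K2/[H⁺]²) = 1/(1 + 10^+1.78 + 10^+0.35) = 0.01575
DIC = [CO2*]/α₀ = 3.479×10^-5 / 0.01575 = 2.209 mmol/kg
CA = (α₁ + 2α₂)·DIC = (0.9490 + 2×0.03526) × 2.209 = 2.25 mmol/kg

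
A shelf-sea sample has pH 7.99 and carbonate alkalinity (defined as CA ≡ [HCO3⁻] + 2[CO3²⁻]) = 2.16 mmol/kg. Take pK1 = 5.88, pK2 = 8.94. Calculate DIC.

CA = [HCO3⁻] + 2[CO3²⁻] = (α₁ + 2α₂)·DIC
At pH 7.99: [H⁺]/K1 = 10^-2.11 = 0.0077625, K2/[H⁺] = 10^-0.95 = 0.11220
α₁ = 1/(1 + 0.0077625 + 0.11220) = 1/1.1200 = 0.8929; α₂ = α₁·K2/[H⁺] = 0.1002
α₁ + 2α₂ = 1.0933
DIC = CA / (α₁ + 2α₂) = 2.16 / 1.0933 = 1.98 mmol/kg

DIC = 1.98 mmol/kg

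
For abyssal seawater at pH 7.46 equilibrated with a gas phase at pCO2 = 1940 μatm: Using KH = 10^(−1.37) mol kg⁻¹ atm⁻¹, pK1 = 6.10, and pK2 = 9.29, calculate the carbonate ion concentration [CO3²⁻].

[CO3²⁻] = 0.0280 mmol/kg

[CO2*] = KH · pCO2 = 10^(−1.37) × 1940×10^-6 = 8.276×10^-5 mol/kg
α₀ = 1/(1 + K1/[H⁺] + K1K2/[H⁺]²) = 1/(1 + 10^+1.36 + 10^-0.47) = 0.04124
DIC = [CO2*]/α₀ = 8.276×10^-5 / 0.04124 = 2.007 mmol/kg
[CO3²⁻] = α₂·DIC; α₂ = 0.01397, so [CO3²⁻] = 0.01397 × 2.007 = 0.0280 mmol/kg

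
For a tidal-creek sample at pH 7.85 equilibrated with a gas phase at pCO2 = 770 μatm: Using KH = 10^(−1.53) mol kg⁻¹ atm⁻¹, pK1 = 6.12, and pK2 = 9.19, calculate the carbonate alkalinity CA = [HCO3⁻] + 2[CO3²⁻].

CA = 1.33 mmol/kg

[CO2*] = KH · pCO2 = 10^(−1.53) × 770×10^-6 = 2.272×10^-5 mol/kg
α₀ = 1/(1 + K1/[H⁺] + K1K2/[H⁺]²) = 1/(1 + 10^+1.73 + 10^+0.39) = 0.01750
DIC = [CO2*]/α₀ = 2.272×10^-5 / 0.01750 = 1.299 mmol/kg
CA = (α₁ + 2α₂)·DIC = (0.9396 + 2×0.04295) × 1.299 = 1.33 mmol/kg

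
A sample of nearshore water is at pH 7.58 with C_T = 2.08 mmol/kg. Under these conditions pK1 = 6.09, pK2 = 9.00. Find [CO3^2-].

[CO3²⁻] = 0.0739 mmol/kg

α₂ = 1 / (1 + [H⁺]/K2 + [H⁺]²/(K1K2)) = 1 / (1 + 10^+1.42 + 10^-0.07)
   = 1 / (1 + 26.303 + 0.85114) = 1/28.154 = 0.03552
[CO3²⁻] = α₂ × DIC = 0.03552 × 2.08 = 0.0739 mmol/kg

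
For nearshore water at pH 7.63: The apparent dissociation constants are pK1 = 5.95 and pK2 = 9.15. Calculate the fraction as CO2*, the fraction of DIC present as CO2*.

α₀ = 0.0199

α₀ = 1 / (1 + K1/[H⁺] + K1K2/[H⁺]²) = 1 / (1 + 10^+1.68 + 10^+0.16)
   = 1 / (1 + 47.863 + 1.4454) = 1/50.308 = 0.01988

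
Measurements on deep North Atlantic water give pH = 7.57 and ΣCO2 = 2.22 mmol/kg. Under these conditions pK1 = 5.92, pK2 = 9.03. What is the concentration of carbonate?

α₂ = 1 / (1 + [H⁺]/K2 + [H⁺]²/(K1K2)) = 1 / (1 + 10^+1.46 + 10^-0.19)
   = 1 / (1 + 28.840 + 0.64565) = 1/30.486 = 0.03280
[CO3²⁻] = α₂ × DIC = 0.03280 × 2.22 = 0.0728 mmol/kg

[CO3²⁻] = 0.0728 mmol/kg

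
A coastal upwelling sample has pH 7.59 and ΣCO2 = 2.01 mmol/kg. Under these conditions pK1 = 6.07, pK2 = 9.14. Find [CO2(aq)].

α₀ = 1 / (1 + K1/[H⁺] + K1K2/[H⁺]²) = 1 / (1 + 10^+1.52 + 10^-0.03)
   = 1 / (1 + 33.113 + 0.93325) = 1/35.046 = 0.02853
[CO2*] = α₀ × DIC = 0.02853 × 2.01 = 0.0574 mmol/kg

[CO2*] = 0.0574 mmol/kg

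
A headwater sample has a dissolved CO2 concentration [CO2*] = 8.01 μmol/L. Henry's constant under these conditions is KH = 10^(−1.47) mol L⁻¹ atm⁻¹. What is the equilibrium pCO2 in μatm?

pCO2 = 236 μatm

KH = 10^(−1.47) = 3.388×10^-2 mol L⁻¹ atm⁻¹
pCO2 = [CO2*]/KH = 8.01×10^-6 / 3.388×10^-2 = 2.36×10^-4 atm = 236 μatm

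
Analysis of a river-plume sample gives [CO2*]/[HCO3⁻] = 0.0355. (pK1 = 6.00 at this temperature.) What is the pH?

pH = 7.45

From K1 = [H⁺][HCO3⁻]/[CO2*]:  pH = pK1 − log₁₀([CO2*]/[HCO3⁻])
log₁₀(0.0355) = -1.450
pH = 6.00 − (-1.450) = 7.45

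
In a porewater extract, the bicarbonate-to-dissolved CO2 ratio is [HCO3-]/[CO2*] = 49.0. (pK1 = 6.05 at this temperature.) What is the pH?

pH = 7.74

From K1 = [H⁺][HCO3-]/[CO2*]:  pH = pK1 + log₁₀([HCO3-]/[CO2*])
log₁₀(49.0) = +1.690
pH = 6.05 + (+1.690) = 7.74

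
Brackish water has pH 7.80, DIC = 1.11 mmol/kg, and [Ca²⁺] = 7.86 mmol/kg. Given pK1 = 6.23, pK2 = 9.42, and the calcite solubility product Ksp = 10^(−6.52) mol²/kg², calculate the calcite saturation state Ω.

Ω = 0.659

α₂ = 1 / (1 + [H⁺]/K2 + [H⁺]²/(K1K2)) = 1 / (1 + 10^+1.62 + 10^+0.05)
   = 1 / (1 + 41.687 + 1.1220) = 1/43.809 = 0.02283
[CO3²⁻] = α₂ × DIC = 0.02283 × 1.11 = 0.02534 mmol/kg
Ksp = 10^(−6.52) = 3.020×10^-7
Ω = [Ca²⁺][CO3²⁻]/Ksp = (7.86×10^-3)(2.534×10^-5) / 3.020×10^-7 = 0.659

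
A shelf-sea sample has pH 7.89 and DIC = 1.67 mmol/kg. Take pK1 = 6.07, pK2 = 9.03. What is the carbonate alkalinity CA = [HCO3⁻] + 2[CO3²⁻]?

CA = [HCO3⁻] + 2[CO3²⁻] = (α₁ + 2α₂)·DIC
At pH 7.89: [H⁺]/K1 = 10^-1.82 = 0.015136, K2/[H⁺] = 10^-1.14 = 0.072444
α₁ = 1/(1 + 0.015136 + 0.072444) = 1/1.0876 = 0.9195; α₂ = α₁·K2/[H⁺] = 0.06661
α₁ + 2α₂ = 1.0527
CA = 1.0527 × 1.67 = 1.76 mmol/kg

CA = 1.76 mmol/kg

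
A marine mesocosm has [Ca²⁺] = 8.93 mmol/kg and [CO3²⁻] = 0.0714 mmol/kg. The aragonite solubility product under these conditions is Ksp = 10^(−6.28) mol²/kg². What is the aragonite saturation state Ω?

Ksp = 10^(−6.28) = 5.248×10^-7
Ω = [Ca²⁺][CO3²⁻]/Ksp = (8.93×10^-3)(0.0714×10^-3) / 5.248×10^-7 = 1.21

Ω = 1.21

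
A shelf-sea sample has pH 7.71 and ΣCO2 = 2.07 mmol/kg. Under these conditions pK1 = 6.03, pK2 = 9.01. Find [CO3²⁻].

α₂ = 1 / (1 + [H⁺]/K2 + [H⁺]²/(K1K2)) = 1 / (1 + 10^+1.30 + 10^-0.38)
   = 1 / (1 + 19.953 + 0.41687) = 1/21.369 = 0.04680
[CO3²⁻] = α₂ × DIC = 0.04680 × 2.07 = 0.0969 mmol/kg

[CO3²⁻] = 0.0969 mmol/kg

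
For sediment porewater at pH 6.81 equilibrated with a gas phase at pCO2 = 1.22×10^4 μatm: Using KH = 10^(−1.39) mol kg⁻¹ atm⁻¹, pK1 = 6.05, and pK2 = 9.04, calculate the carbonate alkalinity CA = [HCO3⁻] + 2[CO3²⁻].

CA = 2.89 mmol/kg

[CO2*] = KH · pCO2 = 10^(−1.39) × 1.22×10^4×10^-6 = 4.970×10^-4 mol/kg
α₀ = 1/(1 + K1/[H⁺] + K1K2/[H⁺]²) = 1/(1 + 10^+0.76 + 10^-1.47) = 0.1473
DIC = [CO2*]/α₀ = 4.970×10^-4 / 0.1473 = 3.374 mmol/kg
CA = (α₁ + 2α₂)·DIC = (0.8477 + 2×0.004992) × 3.374 = 2.89 mmol/kg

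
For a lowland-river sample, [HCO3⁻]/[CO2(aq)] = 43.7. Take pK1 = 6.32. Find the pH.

pH = 7.96

From K1 = [H⁺][HCO3⁻]/[CO2(aq)]:  pH = pK1 + log₁₀([HCO3⁻]/[CO2(aq)])
log₁₀(43.7) = +1.640
pH = 6.32 + (+1.640) = 7.96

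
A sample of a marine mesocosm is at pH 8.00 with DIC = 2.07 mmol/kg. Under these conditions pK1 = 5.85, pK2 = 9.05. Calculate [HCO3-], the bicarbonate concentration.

[HCO3⁻] = 1.89 mmol/kg

α₁ = 1 / (1 + [H⁺]/K1 + K2/[H⁺]) = 1 / (1 + 10^-2.15 + 10^-1.05)
   = 1 / (1 + 0.0070795 + 0.089125) = 1/1.0962 = 0.9122
[HCO3⁻] = α₁ × DIC = 0.9122 × 2.07 = 1.89 mmol/kg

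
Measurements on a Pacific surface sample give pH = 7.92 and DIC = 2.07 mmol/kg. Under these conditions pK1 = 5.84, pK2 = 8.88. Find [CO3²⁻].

α₂ = 1 / (1 + [H⁺]/K2 + [H⁺]²/(K1K2)) = 1 / (1 + 10^+0.96 + 10^-1.12)
   = 1 / (1 + 9.1201 + 0.075858) = 1/10.196 = 0.09808
[CO3²⁻] = α₂ × DIC = 0.09808 × 2.07 = 0.203 mmol/kg

[CO3²⁻] = 0.203 mmol/kg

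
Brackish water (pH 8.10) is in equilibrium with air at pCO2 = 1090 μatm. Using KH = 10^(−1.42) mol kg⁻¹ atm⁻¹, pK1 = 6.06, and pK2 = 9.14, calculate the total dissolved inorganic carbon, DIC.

DIC = 5.00 mmol/kg

[CO2*] = KH · pCO2 = 10^(−1.42) × 1090×10^-6 = 4.144×10^-5 mol/kg
α₀ = 1/(1 + K1/[H⁺] + K1K2/[H⁺]²) = 1/(1 + 10^+2.04 + 10^+1.00) = 0.008289
DIC = [CO2*]/α₀ = 4.144×10^-5 / 0.008289 = 5.00 mmol/kg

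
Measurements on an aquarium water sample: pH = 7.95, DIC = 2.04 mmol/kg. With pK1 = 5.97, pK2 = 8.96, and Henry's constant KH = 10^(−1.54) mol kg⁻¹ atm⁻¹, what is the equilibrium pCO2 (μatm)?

pCO2 = 668 μatm

α₀ = 1 / (1 + K1/[H⁺] + K1K2/[H⁺]²) = 1 / (1 + 10^+1.98 + 10^+0.97)
   = 1 / (1 + 95.499 + 9.3325) = 1/105.83 = 0.009449
[CO2*] = α₀ × DIC = 0.009449 × 2.04 = 0.01928 mmol/kg = 19.28 μmol/kg
pCO2 = [CO2*]/KH = 1.928×10^-5 / 2.884×10^-2 = 668 μatm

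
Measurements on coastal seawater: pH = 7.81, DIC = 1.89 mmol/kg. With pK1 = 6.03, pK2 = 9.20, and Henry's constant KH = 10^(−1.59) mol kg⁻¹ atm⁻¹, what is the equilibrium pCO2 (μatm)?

pCO2 = 1150 μatm

α₀ = 1 / (1 + K1/[H⁺] + K1K2/[H⁺]²) = 1 / (1 + 10^+1.78 + 10^+0.39)
   = 1 / (1 + 60.256 + 2.4547) = 1/63.711 = 0.01570
[CO2*] = α₀ × DIC = 0.01570 × 1.89 = 0.02967 mmol/kg
pCO2 = [CO2*]/KH = 2.967×10^-5 / 2.570×10^-2 = 1150 μatm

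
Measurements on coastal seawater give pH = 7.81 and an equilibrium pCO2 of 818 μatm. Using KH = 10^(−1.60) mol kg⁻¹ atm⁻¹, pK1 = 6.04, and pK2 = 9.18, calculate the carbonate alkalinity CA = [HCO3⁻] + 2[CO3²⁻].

[CO2*] = KH · pCO2 = 10^(−1.60) × 818×10^-6 = 2.055×10^-5 mol/kg
α₀ = 1/(1 + K1/[H⁺] + K1K2/[H⁺]²) = 1/(1 + 10^+1.77 + 10^+0.40) = 0.01603
DIC = [CO2*]/α₀ = 2.055×10^-5 / 0.01603 = 1.282 mmol/kg
CA = (α₁ + 2α₂)·DIC = (0.9437 + 2×0.04026) × 1.282 = 1.31 mmol/kg

CA = 1.31 mmol/kg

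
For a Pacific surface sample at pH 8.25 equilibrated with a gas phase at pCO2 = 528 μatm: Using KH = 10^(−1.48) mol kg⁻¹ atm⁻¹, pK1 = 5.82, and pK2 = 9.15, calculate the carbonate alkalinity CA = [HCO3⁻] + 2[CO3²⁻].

[CO2*] = KH · pCO2 = 10^(−1.48) × 528×10^-6 = 1.748×10^-5 mol/kg
α₀ = 1/(1 + K1/[H⁺] + K1K2/[H⁺]²) = 1/(1 + 10^+2.43 + 10^+1.53) = 0.003289
DIC = [CO2*]/α₀ = 1.748×10^-5 / 0.003289 = 5.316 mmol/kg
CA = (α₁ + 2α₂)·DIC = (0.8853 + 2×0.1114) × 5.316 = 5.89 mmol/kg

CA = 5.89 mmol/kg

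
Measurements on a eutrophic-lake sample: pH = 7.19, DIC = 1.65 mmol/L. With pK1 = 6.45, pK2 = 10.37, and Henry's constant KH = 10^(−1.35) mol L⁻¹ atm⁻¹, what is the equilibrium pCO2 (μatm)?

pCO2 = 5680 μatm

α₀ = 1 / (1 + K1/[H⁺] + K1K2/[H⁺]²) = 1 / (1 + 10^+0.74 + 10^-2.44)
   = 1 / (1 + 5.4954 + 0.0036308) = 1/6.4990 = 0.1539
[CO2*] = α₀ × DIC = 0.1539 × 1.65 = 0.2539 mmol/L
pCO2 = [CO2*]/KH = 2.539×10^-4 / 4.467×10^-2 = 5680 μatm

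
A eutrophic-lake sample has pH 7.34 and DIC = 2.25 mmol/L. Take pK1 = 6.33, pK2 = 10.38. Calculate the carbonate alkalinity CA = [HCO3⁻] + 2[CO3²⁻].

CA = 2.05 mmol/L

CA = [HCO3⁻] + 2[CO3²⁻] = (α₁ + 2α₂)·DIC
At pH 7.34: [H⁺]/K1 = 10^-1.01 = 0.097724, K2/[H⁺] = 10^-3.04 = 0.00091201
α₁ = 1/(1 + 0.097724 + 0.00091201) = 1/1.0986 = 0.9102; α₂ = α₁·K2/[H⁺] = 0.0008301
α₁ + 2α₂ = 0.9119
CA = 0.9119 × 2.25 = 2.05 mmol/L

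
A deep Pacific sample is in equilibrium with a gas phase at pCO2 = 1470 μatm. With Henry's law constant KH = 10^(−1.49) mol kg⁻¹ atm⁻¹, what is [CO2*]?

[CO2*] = 47.6 μmol/kg

KH = 10^(−1.49) = 3.236×10^-2 mol kg⁻¹ atm⁻¹
[CO2*] = KH · pCO2 = 3.236×10^-2 × 1470×10^-6 atm = 4.76×10^-5 mol/kg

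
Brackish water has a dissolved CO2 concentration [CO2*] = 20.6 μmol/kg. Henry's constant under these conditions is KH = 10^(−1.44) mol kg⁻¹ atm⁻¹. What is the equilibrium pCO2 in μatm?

KH = 10^(−1.44) = 3.631×10^-2 mol kg⁻¹ atm⁻¹
pCO2 = [CO2*]/KH = 20.6×10^-6 / 3.631×10^-2 = 5.67×10^-4 atm = 567 μatm

pCO2 = 567 μatm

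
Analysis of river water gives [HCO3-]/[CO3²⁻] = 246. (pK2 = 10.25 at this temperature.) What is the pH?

From K2 = [H⁺][CO3²⁻]/[HCO3-]:  pH = pK2 − log₁₀([HCO3-]/[CO3²⁻])
log₁₀(246) = +2.391
pH = 10.25 − (+2.391) = 7.86

pH = 7.86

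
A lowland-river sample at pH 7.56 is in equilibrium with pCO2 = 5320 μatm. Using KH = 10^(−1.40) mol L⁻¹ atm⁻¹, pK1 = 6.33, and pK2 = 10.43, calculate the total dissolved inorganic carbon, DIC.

DIC = 3.81 mmol/L

[CO2*] = KH · pCO2 = 10^(−1.40) × 5320×10^-6 = 2.118×10^-4 mol/L
α₀ = 1/(1 + K1/[H⁺] + K1K2/[H⁺]²) = 1/(1 + 10^+1.23 + 10^-1.64) = 0.05554
DIC = [CO2*]/α₀ = 2.118×10^-4 / 0.05554 = 3.81 mmol/L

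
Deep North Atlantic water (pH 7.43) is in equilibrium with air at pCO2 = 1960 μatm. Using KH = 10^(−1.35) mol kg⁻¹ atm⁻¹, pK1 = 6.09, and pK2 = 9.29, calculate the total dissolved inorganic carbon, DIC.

DIC = 2.03 mmol/kg

[CO2*] = KH · pCO2 = 10^(−1.35) × 1960×10^-6 = 8.755×10^-5 mol/kg
α₀ = 1/(1 + K1/[H⁺] + K1K2/[H⁺]²) = 1/(1 + 10^+1.34 + 10^-0.52) = 0.04314
DIC = [CO2*]/α₀ = 8.755×10^-5 / 0.04314 = 2.03 mmol/kg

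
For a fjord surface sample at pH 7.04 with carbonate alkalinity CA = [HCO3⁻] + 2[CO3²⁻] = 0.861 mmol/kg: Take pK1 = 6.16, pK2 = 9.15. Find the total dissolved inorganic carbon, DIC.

CA = [HCO3⁻] + 2[CO3²⁻] = (α₁ + 2α₂)·DIC
At pH 7.04: [H⁺]/K1 = 10^-0.88 = 0.13183, K2/[H⁺] = 10^-2.11 = 0.0077625
α₁ = 1/(1 + 0.13183 + 0.0077625) = 1/1.1396 = 0.8775; α₂ = α₁·K2/[H⁺] = 0.006812
α₁ + 2α₂ = 0.8911
DIC = CA / (α₁ + 2α₂) = 0.861 / 0.8911 = 0.966 mmol/kg

DIC = 0.966 mmol/kg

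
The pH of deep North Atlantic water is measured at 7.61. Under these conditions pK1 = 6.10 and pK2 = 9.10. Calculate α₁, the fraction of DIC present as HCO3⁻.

α₁ = 0.941

α₁ = 1 / (1 + [H⁺]/K1 + K2/[H⁺]) = 1 / (1 + 10^-1.51 + 10^-1.49)
   = 1 / (1 + 0.030903 + 0.032359) = 1/1.0633 = 0.9405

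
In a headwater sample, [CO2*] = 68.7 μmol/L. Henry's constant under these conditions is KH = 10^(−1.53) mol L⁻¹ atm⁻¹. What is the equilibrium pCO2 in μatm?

KH = 10^(−1.53) = 2.951×10^-2 mol L⁻¹ atm⁻¹
pCO2 = [CO2*]/KH = 68.7×10^-6 / 2.951×10^-2 = 2.33×10^-3 atm = 2330 μatm

pCO2 = 2330 μatm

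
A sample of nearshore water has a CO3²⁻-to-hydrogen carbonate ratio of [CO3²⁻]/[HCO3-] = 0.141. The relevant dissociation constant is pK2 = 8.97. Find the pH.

pH = 8.12

From K2 = [H⁺][CO3²⁻]/[HCO3-]:  pH = pK2 + log₁₀([CO3²⁻]/[HCO3-])
log₁₀(0.141) = -0.851
pH = 8.97 + (-0.851) = 8.12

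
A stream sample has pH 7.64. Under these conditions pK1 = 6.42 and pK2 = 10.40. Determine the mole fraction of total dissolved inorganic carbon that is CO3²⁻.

α₂ = 0.00164

α₂ = 1 / (1 + [H⁺]/K2 + [H⁺]²/(K1K2)) = 1 / (1 + 10^+2.76 + 10^+1.54)
   = 1 / (1 + 575.44 + 34.674) = 1/611.11 = 0.001636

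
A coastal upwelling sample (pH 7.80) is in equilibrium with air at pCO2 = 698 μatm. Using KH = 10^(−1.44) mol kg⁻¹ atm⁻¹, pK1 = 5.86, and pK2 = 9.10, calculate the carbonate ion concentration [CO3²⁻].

[CO2*] = KH · pCO2 = 10^(−1.44) × 698×10^-6 = 2.534×10^-5 mol/kg
α₀ = 1/(1 + K1/[H⁺] + K1K2/[H⁺]²) = 1/(1 + 10^+1.94 + 10^+0.64) = 0.01082
DIC = [CO2*]/α₀ = 2.534×10^-5 / 0.01082 = 2.343 mmol/kg
[CO3²⁻] = α₂·DIC; α₂ = 0.04721, so [CO3²⁻] = 0.04721 × 2.343 = 0.111 mmol/kg

[CO3²⁻] = 0.111 mmol/kg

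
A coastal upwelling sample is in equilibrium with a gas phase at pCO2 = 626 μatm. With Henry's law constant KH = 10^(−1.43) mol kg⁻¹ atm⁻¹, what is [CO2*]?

[CO2*] = 23.3 μmol/kg

KH = 10^(−1.43) = 3.715×10^-2 mol kg⁻¹ atm⁻¹
[CO2*] = KH · pCO2 = 3.715×10^-2 × 626×10^-6 atm = 2.33×10^-5 mol/kg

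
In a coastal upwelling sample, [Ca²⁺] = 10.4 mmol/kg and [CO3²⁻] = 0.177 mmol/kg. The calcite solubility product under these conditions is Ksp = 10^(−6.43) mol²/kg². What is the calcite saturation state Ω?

Ksp = 10^(−6.43) = 3.715×10^-7
Ω = [Ca²⁺][CO3²⁻]/Ksp = (10.4×10^-3)(0.177×10^-3) / 3.715×10^-7 = 4.95

Ω = 4.95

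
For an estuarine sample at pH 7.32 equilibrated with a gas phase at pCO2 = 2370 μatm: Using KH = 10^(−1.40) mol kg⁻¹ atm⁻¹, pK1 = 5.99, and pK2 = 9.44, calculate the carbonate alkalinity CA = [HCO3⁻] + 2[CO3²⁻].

[CO2*] = KH · pCO2 = 10^(−1.40) × 2370×10^-6 = 9.435×10^-5 mol/kg
α₀ = 1/(1 + K1/[H⁺] + K1K2/[H⁺]²) = 1/(1 + 10^+1.33 + 10^-0.79) = 0.04436
DIC = [CO2*]/α₀ = 9.435×10^-5 / 0.04436 = 2.127 mmol/kg
CA = (α₁ + 2α₂)·DIC = (0.9484 + 2×0.007195) × 2.127 = 2.05 mmol/kg

CA = 2.05 mmol/kg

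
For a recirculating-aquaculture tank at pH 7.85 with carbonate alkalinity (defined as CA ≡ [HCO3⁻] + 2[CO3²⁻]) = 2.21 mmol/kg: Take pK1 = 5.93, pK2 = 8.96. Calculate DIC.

DIC = 2.08 mmol/kg

CA = [HCO3⁻] + 2[CO3²⁻] = (α₁ + 2α₂)·DIC
At pH 7.85: [H⁺]/K1 = 10^-1.92 = 0.012023, K2/[H⁺] = 10^-1.11 = 0.077625
α₁ = 1/(1 + 0.012023 + 0.077625) = 1/1.0896 = 0.9177; α₂ = α₁·K2/[H⁺] = 0.07124
α₁ + 2α₂ = 1.0602
DIC = CA / (α₁ + 2α₂) = 2.21 / 1.0602 = 2.08 mmol/kg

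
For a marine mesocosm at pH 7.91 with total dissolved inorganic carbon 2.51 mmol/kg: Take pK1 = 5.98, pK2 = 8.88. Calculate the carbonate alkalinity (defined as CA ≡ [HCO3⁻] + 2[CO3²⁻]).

CA = [HCO3⁻] + 2[CO3²⁻] = (α₁ + 2α₂)·DIC
At pH 7.91: [H⁺]/K1 = 10^-1.93 = 0.011749, K2/[H⁺] = 10^-0.97 = 0.10715
α₁ = 1/(1 + 0.011749 + 0.10715) = 1/1.1189 = 0.8937; α₂ = α₁·K2/[H⁺] = 0.09577
α₁ + 2α₂ = 1.0853
CA = 1.0853 × 2.51 = 2.72 mmol/kg

CA = 2.72 mmol/kg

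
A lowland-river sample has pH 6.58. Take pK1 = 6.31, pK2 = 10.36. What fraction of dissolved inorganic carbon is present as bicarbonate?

α₁ = 1 / (1 + [H⁺]/K1 + K2/[H⁺]) = 1 / (1 + 10^-0.27 + 10^-3.78)
   = 1 / (1 + 0.53703 + 0.00016596) = 1/1.5372 = 0.6505

α₁ = 0.651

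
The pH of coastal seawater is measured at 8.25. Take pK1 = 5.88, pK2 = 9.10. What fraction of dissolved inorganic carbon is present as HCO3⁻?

α₁ = 1 / (1 + [H⁺]/K1 + K2/[H⁺]) = 1 / (1 + 10^-2.37 + 10^-0.85)
   = 1 / (1 + 0.0042658 + 0.14125) = 1/1.1455 = 0.8730

α₁ = 0.873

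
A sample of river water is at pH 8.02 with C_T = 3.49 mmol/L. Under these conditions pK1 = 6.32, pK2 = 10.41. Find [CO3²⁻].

[CO3²⁻] = 13.9 μmol/L

α₂ = 1 / (1 + [H⁺]/K2 + [H⁺]²/(K1K2)) = 1 / (1 + 10^+2.39 + 10^+0.69)
   = 1 / (1 + 245.47 + 4.8978) = 1/251.37 = 0.003978
[CO3²⁻] = α₂ × DIC = 0.003978 × 3.49 = 0.0139 mmol/L = 13.9 μmol/L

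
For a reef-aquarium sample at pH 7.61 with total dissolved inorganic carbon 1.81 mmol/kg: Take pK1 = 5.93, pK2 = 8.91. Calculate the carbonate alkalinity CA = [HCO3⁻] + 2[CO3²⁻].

CA = [HCO3⁻] + 2[CO3²⁻] = (α₁ + 2α₂)·DIC
At pH 7.61: [H⁺]/K1 = 10^-1.68 = 0.020893, K2/[H⁺] = 10^-1.30 = 0.050119
α₁ = 1/(1 + 0.020893 + 0.050119) = 1/1.0710 = 0.9337; α₂ = α₁·K2/[H⁺] = 0.04680
α₁ + 2α₂ = 1.0273
CA = 1.0273 × 1.81 = 1.86 mmol/kg

CA = 1.86 mmol/kg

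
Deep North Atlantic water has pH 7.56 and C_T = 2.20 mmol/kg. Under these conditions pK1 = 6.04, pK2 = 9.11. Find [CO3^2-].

α₂ = 1 / (1 + [H⁺]/K2 + [H⁺]²/(K1K2)) = 1 / (1 + 10^+1.55 + 10^+0.03)
   = 1 / (1 + 35.481 + 1.0715) = 1/37.553 = 0.02663
[CO3²⁻] = α₂ × DIC = 0.02663 × 2.20 = 0.0586 mmol/kg

[CO3²⁻] = 0.0586 mmol/kg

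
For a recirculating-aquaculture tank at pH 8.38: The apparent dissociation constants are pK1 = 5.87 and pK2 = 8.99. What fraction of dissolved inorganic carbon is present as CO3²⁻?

α₂ = 0.197

α₂ = 1 / (1 + [H⁺]/K2 + [H⁺]²/(K1K2)) = 1 / (1 + 10^+0.61 + 10^-1.90)
   = 1 / (1 + 4.0738 + 0.012589) = 1/5.0864 = 0.1966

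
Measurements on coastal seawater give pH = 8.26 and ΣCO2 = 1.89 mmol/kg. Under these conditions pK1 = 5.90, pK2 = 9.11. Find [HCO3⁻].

α₁ = 1 / (1 + [H⁺]/K1 + K2/[H⁺]) = 1 / (1 + 10^-2.36 + 10^-0.85)
   = 1 / (1 + 0.0043652 + 0.14125) = 1/1.1456 = 0.8729
[HCO3⁻] = α₁ × DIC = 0.8729 × 1.89 = 1.65 mmol/kg

[HCO3⁻] = 1.65 mmol/kg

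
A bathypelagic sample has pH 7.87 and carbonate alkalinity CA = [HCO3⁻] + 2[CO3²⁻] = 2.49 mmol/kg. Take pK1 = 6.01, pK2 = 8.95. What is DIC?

CA = [HCO3⁻] + 2[CO3²⁻] = (α₁ + 2α₂)·DIC
At pH 7.87: [H⁺]/K1 = 10^-1.86 = 0.013804, K2/[H⁺] = 10^-1.08 = 0.083176
α₁ = 1/(1 + 0.013804 + 0.083176) = 1/1.0970 = 0.9116; α₂ = α₁·K2/[H⁺] = 0.07582
α₁ + 2α₂ = 1.0632
DIC = CA / (α₁ + 2α₂) = 2.49 / 1.0632 = 2.34 mmol/kg

DIC = 2.34 mmol/kg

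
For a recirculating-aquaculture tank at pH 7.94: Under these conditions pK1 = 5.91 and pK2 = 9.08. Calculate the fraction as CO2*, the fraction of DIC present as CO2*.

α₀ = 1 / (1 + K1/[H⁺] + K1K2/[H⁺]²) = 1 / (1 + 10^+2.03 + 10^+0.89)
   = 1 / (1 + 107.15 + 7.7625) = 1/115.91 = 0.008627

α₀ = 0.00863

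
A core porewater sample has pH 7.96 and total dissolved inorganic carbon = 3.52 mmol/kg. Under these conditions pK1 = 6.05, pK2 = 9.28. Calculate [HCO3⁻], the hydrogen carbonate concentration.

[HCO3⁻] = 3.32 mmol/kg

α₁ = 1 / (1 + [H⁺]/K1 + K2/[H⁺]) = 1 / (1 + 10^-1.91 + 10^-1.32)
   = 1 / (1 + 0.012303 + 0.047863) = 1/1.0602 = 0.9432
[HCO3⁻] = α₁ × DIC = 0.9432 × 3.52 = 3.32 mmol/kg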